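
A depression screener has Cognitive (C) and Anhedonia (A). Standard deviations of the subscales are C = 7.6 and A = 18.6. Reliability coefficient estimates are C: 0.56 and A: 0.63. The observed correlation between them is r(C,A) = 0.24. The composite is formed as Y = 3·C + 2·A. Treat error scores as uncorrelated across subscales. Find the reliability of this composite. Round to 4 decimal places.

Var(Y) = 3²·7.6² + 2²·18.6² + 2·[6·7.6·18.6·0.24] = 1903.68 + 407.117 = 2310.8.
Under uncorrelated errors the observed covariances equal the true-score covariances, so only the own-variance terms attenuate.
True-score variance = [3²·7.6²·0.56 + 2²·18.6²·0.63] + 407.117 = 1162.93 + 407.117 = 1570.05.
Reliability = 1570.05 / 2310.8 = 0.6794.

0.6794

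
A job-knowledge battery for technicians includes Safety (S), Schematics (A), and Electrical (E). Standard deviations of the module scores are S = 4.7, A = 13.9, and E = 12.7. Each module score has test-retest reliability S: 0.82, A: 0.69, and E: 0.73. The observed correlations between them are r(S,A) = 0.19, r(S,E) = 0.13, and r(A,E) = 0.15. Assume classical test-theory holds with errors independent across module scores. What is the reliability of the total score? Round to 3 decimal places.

Var(S+A+E) = 4.7² + 13.9² + 12.7² + 2·[4.7·13.9·0.19 + 4.7·12.7·0.13 + 13.9·12.7·0.15] = 376.59 + 93.3038 = 469.894.
Because errors are independent across components, Cov(Tᵢ,Tⱼ) = Cov(Xᵢ,Xⱼ); the off-diagonal part of the true-score variance is the same as above.
True-score variance = [4.7²·0.82 + 13.9²·0.69 + 12.7²·0.73] + 93.3038 = 269.17 + 93.3038 = 362.474.
Reliability = 362.474 / 469.894 = 0.771.

0.771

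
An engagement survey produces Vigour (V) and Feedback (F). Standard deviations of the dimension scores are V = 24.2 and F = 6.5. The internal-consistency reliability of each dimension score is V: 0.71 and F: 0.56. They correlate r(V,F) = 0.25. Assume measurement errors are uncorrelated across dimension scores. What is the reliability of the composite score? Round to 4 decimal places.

0.7333

Var(V+F) = 24.2² + 6.5² + 2·[24.2·6.5·0.25] = 627.89 + 78.65 = 706.54.
With uncorrelated errors the cross-covariances are all true-score covariance, so they carry over unchanged; only the diagonal terms shrink to ρᵢσᵢ².
True-score variance = [24.2²·0.71 + 6.5²·0.56] + 78.65 = 439.464 + 78.65 = 518.114.
Reliability = 518.114 / 706.54 = 0.7333.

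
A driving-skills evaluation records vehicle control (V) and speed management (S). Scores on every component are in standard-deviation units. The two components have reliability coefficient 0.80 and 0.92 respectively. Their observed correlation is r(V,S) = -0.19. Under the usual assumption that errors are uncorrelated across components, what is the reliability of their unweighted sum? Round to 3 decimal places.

0.827

Var(V+S) = 2 + 2·[(-0.19)] = 2 − 0.38 = 1.62.
With uncorrelated errors the cross-covariances are all true-score covariance, so they carry over unchanged; only the diagonal terms shrink to ρᵢσᵢ².
True-score variance = [0.80 + 0.92] − 0.38 = 1.72 − 0.38 = 1.34.
Reliability = 1.34 / 1.62 = 0.827.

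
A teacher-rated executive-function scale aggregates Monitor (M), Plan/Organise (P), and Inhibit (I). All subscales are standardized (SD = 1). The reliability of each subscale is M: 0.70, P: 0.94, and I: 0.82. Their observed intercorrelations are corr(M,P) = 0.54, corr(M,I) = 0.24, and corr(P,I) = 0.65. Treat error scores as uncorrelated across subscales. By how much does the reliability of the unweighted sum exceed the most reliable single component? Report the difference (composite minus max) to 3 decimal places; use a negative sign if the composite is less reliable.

-0.032

Var(sum) = 3 + 2.86 = 5.86; true-score variance = 2.46 + 2.86 = 5.32; composite reliability = 0.9078.
Max component reliability = 0.9400.
Difference = 0.9078 − 0.9400 = -0.032.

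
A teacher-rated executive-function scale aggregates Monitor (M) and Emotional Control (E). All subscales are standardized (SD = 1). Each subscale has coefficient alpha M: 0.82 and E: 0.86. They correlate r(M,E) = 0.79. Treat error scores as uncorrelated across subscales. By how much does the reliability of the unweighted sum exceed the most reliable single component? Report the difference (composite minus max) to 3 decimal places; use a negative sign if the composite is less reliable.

0.051

Var(sum) = 2 + 1.58 = 3.58; true-score variance = 1.68 + 1.58 = 3.26; composite reliability = 0.9106.
Max component reliability = 0.8600.
Difference = 0.9106 − 0.8600 = 0.051.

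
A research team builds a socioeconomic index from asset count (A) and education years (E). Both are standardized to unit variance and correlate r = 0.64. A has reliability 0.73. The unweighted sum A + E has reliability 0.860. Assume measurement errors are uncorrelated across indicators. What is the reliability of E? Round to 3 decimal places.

Var(A+E) = 2 + 2·0.64 = 3.280.
True-score variance = ρ_A + ρ_E + 2·0.64, so 0.860 = (0.73 + ρ_E + 1.28) / 3.280.
ρ_E = 0.860·3.280 − 0.73 − 1.28 = 0.811.

0.811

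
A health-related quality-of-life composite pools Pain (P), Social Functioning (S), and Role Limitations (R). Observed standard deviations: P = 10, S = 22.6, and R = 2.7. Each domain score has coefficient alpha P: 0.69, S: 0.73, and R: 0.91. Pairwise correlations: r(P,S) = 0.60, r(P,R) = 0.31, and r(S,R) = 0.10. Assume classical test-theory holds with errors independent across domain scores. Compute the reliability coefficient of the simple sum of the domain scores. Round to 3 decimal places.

0.815

Var(P+S+R) = 10² + 22.6² + 2.7² + 2·[10·22.6·0.60 + 10·2.7·0.31 + 22.6·2.7·0.10] = 618.05 + 300.144 = 918.194.
Because errors are independent across components, Cov(Tᵢ,Tⱼ) = Cov(Xᵢ,Xⱼ); the off-diagonal part of the true-score variance is the same as above.
True-score variance = [10²·0.69 + 22.6²·0.73 + 2.7²·0.91] + 300.144 = 448.489 + 300.144 = 748.633.
Reliability = 748.633 / 918.194 = 0.815.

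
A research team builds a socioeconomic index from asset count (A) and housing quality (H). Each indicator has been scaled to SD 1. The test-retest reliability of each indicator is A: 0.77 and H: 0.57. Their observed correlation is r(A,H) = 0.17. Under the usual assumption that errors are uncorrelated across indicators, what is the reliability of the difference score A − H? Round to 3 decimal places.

Var(A−H) = 1 + 1 − 2·0.17 = 2 − 0.34 = 1.66.
Under uncorrelated errors the observed covariances equal the true-score covariances, so only the own-variance terms attenuate.
True-score variance = [0.77 + 0.57] − 0.34 = 1.34 − 0.34 = 1.
Reliability = 1 / 1.66 = 0.602.

0.602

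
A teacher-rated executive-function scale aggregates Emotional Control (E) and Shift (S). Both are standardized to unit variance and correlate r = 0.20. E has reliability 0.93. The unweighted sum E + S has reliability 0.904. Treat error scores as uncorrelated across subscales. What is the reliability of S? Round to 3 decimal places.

Var(E+S) = 2 + 2·0.20 = 2.400.
True-score variance = ρ_E + ρ_S + 2·0.20, so 0.904 = (0.93 + ρ_S + 0.40) / 2.400.
ρ_S = 0.904·2.400 − 0.93 − 0.40 = 0.840.

0.840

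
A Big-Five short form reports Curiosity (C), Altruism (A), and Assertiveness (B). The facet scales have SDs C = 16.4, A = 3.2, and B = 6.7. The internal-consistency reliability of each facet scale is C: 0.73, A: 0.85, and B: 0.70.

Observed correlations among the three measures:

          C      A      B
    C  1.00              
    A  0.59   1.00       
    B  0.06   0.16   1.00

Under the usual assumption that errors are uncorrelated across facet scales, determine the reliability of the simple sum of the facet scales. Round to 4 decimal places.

0.7842

Var(C+A+B) = 16.4² + 3.2² + 6.7² + 2·[16.4·3.2·0.59 + 16.4·6.7·0.06 + 3.2·6.7·0.16] = 324.09 + 81.9728 = 406.063.
Because errors are independent across components, Cov(Tᵢ,Tⱼ) = Cov(Xᵢ,Xⱼ); the off-diagonal part of the true-score variance is the same as above.
True-score variance = [16.4²·0.73 + 3.2²·0.85 + 6.7²·0.70] + 81.9728 = 236.468 + 81.9728 = 318.441.
Reliability = 318.441 / 406.063 = 0.7842.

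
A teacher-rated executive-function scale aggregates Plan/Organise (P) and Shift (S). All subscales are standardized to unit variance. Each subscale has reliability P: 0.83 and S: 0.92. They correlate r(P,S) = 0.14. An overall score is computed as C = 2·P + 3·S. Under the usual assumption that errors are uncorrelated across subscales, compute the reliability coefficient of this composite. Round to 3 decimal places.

Var(C) = 2² + 3² + 2·[6·0.14] = 13 + 1.68 = 14.68.
With uncorrelated errors the cross-covariances are all true-score covariance, so they carry over unchanged; only the diagonal terms shrink to ρᵢσᵢ².
True-score variance = [2²·0.83 + 3²·0.92] + 1.68 = 11.6 + 1.68 = 13.28.
Reliability = 13.28 / 14.68 = 0.905.

0.905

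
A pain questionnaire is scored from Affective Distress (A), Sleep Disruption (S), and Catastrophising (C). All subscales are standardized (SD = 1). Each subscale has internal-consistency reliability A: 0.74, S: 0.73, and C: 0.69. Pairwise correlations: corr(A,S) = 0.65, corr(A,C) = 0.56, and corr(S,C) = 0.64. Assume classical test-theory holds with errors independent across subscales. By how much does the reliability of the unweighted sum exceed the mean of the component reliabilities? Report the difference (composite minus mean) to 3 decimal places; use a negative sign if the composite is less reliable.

Var(sum) = 3 + 3.7 = 6.7; true-score variance = 2.16 + 3.7 = 5.86; composite reliability = 0.8746.
Mean component reliability = 0.7200.
Difference = 0.8746 − 0.7200 = 0.155.

0.155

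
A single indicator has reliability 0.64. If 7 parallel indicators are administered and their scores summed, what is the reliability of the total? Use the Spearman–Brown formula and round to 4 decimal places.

ρ_k = kρ / (1 + (k−1)ρ) = 7·0.64 / (1 + 6·0.64) = 4.480 / 4.840 = 0.9256.

0.9256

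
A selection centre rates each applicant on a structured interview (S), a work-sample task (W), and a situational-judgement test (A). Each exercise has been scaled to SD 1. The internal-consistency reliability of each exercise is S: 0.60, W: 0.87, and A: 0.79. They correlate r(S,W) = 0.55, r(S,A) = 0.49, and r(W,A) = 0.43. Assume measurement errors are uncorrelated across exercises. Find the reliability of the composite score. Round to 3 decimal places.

Var(S+W+A) = 3 + 2·[0.55 + 0.49 + 0.43] = 3 + 2.94 = 5.94.
Under uncorrelated errors the observed covariances equal the true-score covariances, so only the own-variance terms attenuate.
True-score variance = [0.60 + 0.87 + 0.79] + 2.94 = 2.26 + 2.94 = 5.2.
Reliability = 5.2 / 5.94 = 0.875.

0.875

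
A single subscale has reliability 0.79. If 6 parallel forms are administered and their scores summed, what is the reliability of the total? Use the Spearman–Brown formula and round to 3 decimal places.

ρ_k = kρ / (1 + (k−1)ρ) = 6·0.79 / (1 + 5·0.79) = 4.740 / 4.950 = 0.958.

0.958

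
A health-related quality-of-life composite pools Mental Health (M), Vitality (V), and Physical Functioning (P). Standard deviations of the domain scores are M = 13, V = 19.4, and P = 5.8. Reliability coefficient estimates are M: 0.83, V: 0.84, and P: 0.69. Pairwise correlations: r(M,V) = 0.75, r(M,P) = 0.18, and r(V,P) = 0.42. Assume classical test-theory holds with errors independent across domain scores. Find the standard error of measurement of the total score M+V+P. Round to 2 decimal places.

Var(total) = 579 + 499.961 = 1078.96.
True-score variance = 479.624 + 499.961 = 979.585, so reliability = 0.9079.
Error variance = 1078.96 − 979.585 = 99.376; SEM = √99.376 = 9.97.

9.97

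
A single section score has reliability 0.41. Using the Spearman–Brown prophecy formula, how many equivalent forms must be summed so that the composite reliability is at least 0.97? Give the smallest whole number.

47

k ≥ ρ*(1−ρ₁)/(ρ₁(1−ρ*)) = 0.97·0.59 / (0.41·0.03) = 46.528.
Smallest integer k = 47.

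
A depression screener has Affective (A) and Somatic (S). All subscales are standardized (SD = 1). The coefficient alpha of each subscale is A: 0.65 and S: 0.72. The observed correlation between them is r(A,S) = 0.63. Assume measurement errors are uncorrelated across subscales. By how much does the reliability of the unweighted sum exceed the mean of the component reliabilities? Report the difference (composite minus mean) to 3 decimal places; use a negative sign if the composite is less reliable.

Var(sum) = 2 + 1.26 = 3.26; true-score variance = 1.37 + 1.26 = 2.63; composite reliability = 0.8067.
Mean component reliability = 0.6850.
Difference = 0.8067 − 0.6850 = 0.122.

0.122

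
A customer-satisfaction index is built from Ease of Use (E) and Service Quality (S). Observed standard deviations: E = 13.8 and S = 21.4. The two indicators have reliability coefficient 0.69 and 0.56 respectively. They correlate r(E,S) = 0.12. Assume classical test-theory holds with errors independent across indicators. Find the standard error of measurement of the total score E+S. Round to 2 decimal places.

16.14

Var(total) = 648.4 + 70.8768 = 719.277.
True-score variance = 387.861 + 70.8768 = 458.738, so reliability = 0.6378.
Error variance = 719.277 − 458.738 = 260.539; SEM = √260.539 = 16.14.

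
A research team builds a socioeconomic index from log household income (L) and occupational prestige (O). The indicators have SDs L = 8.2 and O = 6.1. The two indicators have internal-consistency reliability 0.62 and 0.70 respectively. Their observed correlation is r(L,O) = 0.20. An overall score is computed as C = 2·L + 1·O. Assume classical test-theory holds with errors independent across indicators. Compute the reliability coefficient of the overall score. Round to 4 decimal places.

Var(C) = 2²·8.2² + 6.1² + 2·[2·8.2·6.1·0.20] = 306.17 + 40.016 = 346.186.
Under uncorrelated errors the observed covariances equal the true-score covariances, so only the own-variance terms attenuate.
True-score variance = [2²·8.2²·0.62 + 6.1²·0.70] + 40.016 = 192.802 + 40.016 = 232.818.
Reliability = 232.818 / 346.186 = 0.6725.

0.6725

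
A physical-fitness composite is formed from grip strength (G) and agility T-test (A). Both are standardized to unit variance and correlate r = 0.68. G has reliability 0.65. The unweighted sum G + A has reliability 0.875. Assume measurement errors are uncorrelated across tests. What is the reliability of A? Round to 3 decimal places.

Var(G+A) = 2 + 2·0.68 = 3.360.
True-score variance = ρ_G + ρ_A + 2·0.68, so 0.875 = (0.65 + ρ_A + 1.36) / 3.360.
ρ_A = 0.875·3.360 − 0.65 − 1.36 = 0.930.

0.930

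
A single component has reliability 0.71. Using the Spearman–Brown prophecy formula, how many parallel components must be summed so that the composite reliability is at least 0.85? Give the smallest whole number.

k ≥ ρ*(1−ρ₁)/(ρ₁(1−ρ*)) = 0.85·0.29 / (0.71·0.15) = 2.315.
Smallest integer k = 3.

3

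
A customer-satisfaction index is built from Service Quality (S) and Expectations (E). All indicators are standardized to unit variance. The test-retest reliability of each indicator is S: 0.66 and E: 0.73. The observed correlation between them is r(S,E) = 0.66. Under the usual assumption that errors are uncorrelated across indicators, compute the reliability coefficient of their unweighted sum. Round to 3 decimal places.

0.816

Var(S+E) = 2 + 2·[0.66] = 2 + 1.32 = 3.32.
Because errors are independent across components, Cov(Tᵢ,Tⱼ) = Cov(Xᵢ,Xⱼ); the off-diagonal part of the true-score variance is the same as above.
True-score variance = [0.66 + 0.73] + 1.32 = 1.39 + 1.32 = 2.71.
Reliability = 2.71 / 3.32 = 0.816.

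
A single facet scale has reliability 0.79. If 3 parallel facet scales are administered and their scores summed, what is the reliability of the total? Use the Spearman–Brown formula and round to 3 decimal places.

0.919

ρ_k = kρ / (1 + (k−1)ρ) = 3·0.79 / (1 + 2·0.79) = 2.370 / 2.580 = 0.919.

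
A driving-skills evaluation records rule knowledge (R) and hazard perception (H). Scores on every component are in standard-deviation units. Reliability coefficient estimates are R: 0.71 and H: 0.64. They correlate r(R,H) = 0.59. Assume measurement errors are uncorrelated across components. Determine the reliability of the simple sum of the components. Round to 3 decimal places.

Var(R+H) = 2 + 2·[0.59] = 2 + 1.18 = 3.18.
Under uncorrelated errors the observed covariances equal the true-score covariances, so only the own-variance terms attenuate.
True-score variance = [0.71 + 0.64] + 1.18 = 1.35 + 1.18 = 2.53.
Reliability = 2.53 / 3.18 = 0.796.

0.796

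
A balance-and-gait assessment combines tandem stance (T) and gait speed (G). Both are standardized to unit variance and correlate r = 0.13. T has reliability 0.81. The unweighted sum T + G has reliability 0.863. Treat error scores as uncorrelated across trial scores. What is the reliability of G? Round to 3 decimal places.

0.880

Var(T+G) = 2 + 2·0.13 = 2.260.
True-score variance = ρ_T + ρ_G + 2·0.13, so 0.863 = (0.81 + ρ_G + 0.26) / 2.260.
ρ_G = 0.863·2.260 − 0.81 − 0.26 = 0.880.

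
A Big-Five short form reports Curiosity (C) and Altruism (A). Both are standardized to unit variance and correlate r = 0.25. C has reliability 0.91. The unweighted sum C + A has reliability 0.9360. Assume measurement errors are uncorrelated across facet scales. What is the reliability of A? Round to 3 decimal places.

Var(C+A) = 2 + 2·0.25 = 2.500.
True-score variance = ρ_C + ρ_A + 2·0.25, so 0.9360 = (0.91 + ρ_A + 0.50) / 2.500.
ρ_A = 0.9360·2.500 − 0.91 − 0.50 = 0.930.

0.930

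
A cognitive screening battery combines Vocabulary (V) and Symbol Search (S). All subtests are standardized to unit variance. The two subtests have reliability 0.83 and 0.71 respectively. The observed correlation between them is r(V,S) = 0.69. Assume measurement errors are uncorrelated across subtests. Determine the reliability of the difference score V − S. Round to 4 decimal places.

0.2581

Var(V−S) = 1 + 1 − 2·0.69 = 2 − 1.38 = 0.62.
Under uncorrelated errors the observed covariances equal the true-score covariances, so only the own-variance terms attenuate.
True-score variance = [0.83 + 0.71] − 1.38 = 1.54 − 1.38 = 0.16.
Reliability = 0.16 / 0.62 = 0.2581.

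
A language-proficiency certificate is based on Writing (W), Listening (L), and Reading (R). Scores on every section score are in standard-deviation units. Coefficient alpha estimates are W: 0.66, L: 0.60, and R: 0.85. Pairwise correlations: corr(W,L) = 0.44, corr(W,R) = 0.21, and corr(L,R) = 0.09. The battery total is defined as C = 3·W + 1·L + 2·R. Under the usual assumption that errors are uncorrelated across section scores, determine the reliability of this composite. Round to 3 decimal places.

Var(C) = 3² + 1 + 2² + 2·[3·0.44 + 6·0.21 + 2·0.09] = 14 + 5.52 = 19.52.
Because errors are independent across components, Cov(Tᵢ,Tⱼ) = Cov(Xᵢ,Xⱼ); the off-diagonal part of the true-score variance is the same as above.
True-score variance = [3²·0.66 + 0.60 + 2²·0.85] + 5.52 = 9.94 + 5.52 = 15.46.
Reliability = 15.46 / 19.52 = 0.792.

0.792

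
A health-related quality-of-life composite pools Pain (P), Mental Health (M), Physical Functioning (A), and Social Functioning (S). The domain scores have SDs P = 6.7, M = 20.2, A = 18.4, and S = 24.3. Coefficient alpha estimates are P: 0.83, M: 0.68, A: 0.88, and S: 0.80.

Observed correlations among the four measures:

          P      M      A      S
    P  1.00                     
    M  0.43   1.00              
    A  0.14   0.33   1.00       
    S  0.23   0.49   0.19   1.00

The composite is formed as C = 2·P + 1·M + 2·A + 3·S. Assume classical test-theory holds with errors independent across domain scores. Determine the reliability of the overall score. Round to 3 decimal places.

Var(C) = 2²·6.7² + 20.2² + 2²·18.4² + 3²·24.3² + 2·[2·6.7·20.2·0.43 + 4·6.7·18.4·0.14 + 6·6.7·24.3·0.23 + 2·20.2·18.4·0.33 + 3·20.2·24.3·0.49 + 6·18.4·24.3·0.19] = 7256.25 + 3773.39 = 11029.6.
With uncorrelated errors the cross-covariances are all true-score covariance, so they carry over unchanged; only the diagonal terms shrink to ρᵢσᵢ².
True-score variance = [2²·6.7²·0.83 + 20.2²·0.68 + 2²·18.4²·0.88 + 3²·24.3²·0.80] + 3773.39 = 5869.76 + 3773.39 = 9643.15.
Reliability = 9643.15 / 11029.6 = 0.874.

0.874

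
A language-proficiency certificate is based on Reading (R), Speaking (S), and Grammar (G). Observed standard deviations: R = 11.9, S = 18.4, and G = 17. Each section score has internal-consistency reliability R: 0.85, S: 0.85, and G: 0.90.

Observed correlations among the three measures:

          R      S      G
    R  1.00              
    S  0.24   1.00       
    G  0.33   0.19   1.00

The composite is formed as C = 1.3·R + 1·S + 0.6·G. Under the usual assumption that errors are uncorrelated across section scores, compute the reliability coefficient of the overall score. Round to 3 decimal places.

0.902

Var(C) = 1.3²·11.9² + 18.4² + 0.6²·17² + 2·[1.3·11.9·18.4·0.24 + 0.78·11.9·17·0.33 + 0.6·18.4·17·0.19] = 681.921 + 312.093 = 994.014.
Because errors are independent across components, Cov(Tᵢ,Tⱼ) = Cov(Xᵢ,Xⱼ); the off-diagonal part of the true-score variance is the same as above.
True-score variance = [1.3²·11.9²·0.85 + 18.4²·0.85 + 0.6²·17²·0.90] + 312.093 = 584.835 + 312.093 = 896.928.
Reliability = 896.928 / 994.014 = 0.902.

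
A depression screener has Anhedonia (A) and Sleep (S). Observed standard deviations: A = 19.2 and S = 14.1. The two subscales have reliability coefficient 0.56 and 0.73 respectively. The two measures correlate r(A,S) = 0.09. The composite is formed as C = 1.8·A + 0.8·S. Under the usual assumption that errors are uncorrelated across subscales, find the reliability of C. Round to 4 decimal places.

0.5977

Var(C) = 1.8²·19.2² + 0.8²·14.1² + 2·[1.44·19.2·14.1·0.09] = 1321.63 + 70.1706 = 1391.8.
Because errors are independent across components, Cov(Tᵢ,Tⱼ) = Cov(Xᵢ,Xⱼ); the off-diagonal part of the true-score variance is the same as above.
True-score variance = [1.8²·19.2²·0.56 + 0.8²·14.1²·0.73] + 70.1706 = 761.744 + 70.1706 = 831.915.
Reliability = 831.915 / 1391.8 = 0.5977.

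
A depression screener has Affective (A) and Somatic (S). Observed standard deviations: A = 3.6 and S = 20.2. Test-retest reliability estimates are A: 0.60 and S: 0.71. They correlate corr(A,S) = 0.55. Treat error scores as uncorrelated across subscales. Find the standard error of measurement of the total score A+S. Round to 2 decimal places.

Var(total) = 421 + 79.992 = 500.992.
True-score variance = 297.484 + 79.992 = 377.476, so reliability = 0.7535.
Error variance = 500.992 − 377.476 = 123.516; SEM = √123.516 = 11.11.

11.11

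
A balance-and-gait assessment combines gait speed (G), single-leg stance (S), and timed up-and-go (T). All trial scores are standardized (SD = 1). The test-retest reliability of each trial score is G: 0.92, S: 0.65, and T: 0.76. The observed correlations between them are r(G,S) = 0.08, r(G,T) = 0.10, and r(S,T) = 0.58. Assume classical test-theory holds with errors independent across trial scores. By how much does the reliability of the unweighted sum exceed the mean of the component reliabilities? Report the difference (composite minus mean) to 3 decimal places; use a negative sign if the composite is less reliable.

0.075

Var(sum) = 3 + 1.52 = 4.52; true-score variance = 2.33 + 1.52 = 3.85; composite reliability = 0.8518.
Mean component reliability = 0.7767.
Difference = 0.8518 − 0.7767 = 0.075.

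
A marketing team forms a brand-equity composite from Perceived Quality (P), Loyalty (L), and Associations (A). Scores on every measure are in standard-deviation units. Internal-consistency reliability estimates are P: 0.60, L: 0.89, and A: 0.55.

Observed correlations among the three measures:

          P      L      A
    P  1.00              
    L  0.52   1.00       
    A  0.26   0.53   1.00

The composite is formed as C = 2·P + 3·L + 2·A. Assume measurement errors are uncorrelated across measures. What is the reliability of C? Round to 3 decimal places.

0.861

Var(C) = 2² + 3² + 2² + 2·[6·0.52 + 4·0.26 + 6·0.53] = 17 + 14.68 = 31.68.
Under uncorrelated errors the observed covariances equal the true-score covariances, so only the own-variance terms attenuate.
True-score variance = [2²·0.60 + 3²·0.89 + 2²·0.55] + 14.68 = 12.61 + 14.68 = 27.29.
Reliability = 27.29 / 31.68 = 0.861.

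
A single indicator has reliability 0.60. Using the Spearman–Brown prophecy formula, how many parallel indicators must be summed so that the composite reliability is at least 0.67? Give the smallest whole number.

2

k ≥ ρ*(1−ρ₁)/(ρ₁(1−ρ*)) = 0.67·0.40 / (0.60·0.33) = 1.354.
Smallest integer k = 2.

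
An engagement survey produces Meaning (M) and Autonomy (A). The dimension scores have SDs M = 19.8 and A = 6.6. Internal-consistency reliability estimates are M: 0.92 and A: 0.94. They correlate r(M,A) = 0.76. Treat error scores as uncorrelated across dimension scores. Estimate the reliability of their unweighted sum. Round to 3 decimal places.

0.946

Var(M+A) = 19.8² + 6.6² + 2·[19.8·6.6·0.76] = 435.6 + 198.634 = 634.234.
Under uncorrelated errors the observed covariances equal the true-score covariances, so only the own-variance terms attenuate.
True-score variance = [19.8²·0.92 + 6.6²·0.94] + 198.634 = 401.623 + 198.634 = 600.257.
Reliability = 600.257 / 634.234 = 0.946.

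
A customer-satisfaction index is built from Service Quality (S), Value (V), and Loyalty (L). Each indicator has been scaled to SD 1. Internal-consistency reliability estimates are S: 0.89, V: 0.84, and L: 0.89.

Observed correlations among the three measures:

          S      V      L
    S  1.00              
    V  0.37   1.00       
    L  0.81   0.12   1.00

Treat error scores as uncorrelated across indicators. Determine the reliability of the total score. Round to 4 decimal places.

Var(S+V+L) = 3 + 2·[0.37 + 0.81 + 0.12] = 3 + 2.6 = 5.6.
With uncorrelated errors the cross-covariances are all true-score covariance, so they carry over unchanged; only the diagonal terms shrink to ρᵢσᵢ².
True-score variance = [0.89 + 0.84 + 0.89] + 2.6 = 2.62 + 2.6 = 5.22.
Reliability = 5.22 / 5.6 = 0.9321.

0.9321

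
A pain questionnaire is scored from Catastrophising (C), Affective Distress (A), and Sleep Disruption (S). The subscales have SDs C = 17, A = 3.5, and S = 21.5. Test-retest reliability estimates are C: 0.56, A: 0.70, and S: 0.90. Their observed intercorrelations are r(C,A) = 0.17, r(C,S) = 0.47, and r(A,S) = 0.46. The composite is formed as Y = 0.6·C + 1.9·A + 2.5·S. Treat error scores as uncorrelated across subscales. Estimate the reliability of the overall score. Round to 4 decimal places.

0.9109

Var(Y) = 0.6²·17² + 1.9²·3.5² + 2.5²·21.5² + 2·[1.14·17·3.5·0.17 + 1.5·17·21.5·0.47 + 4.75·3.5·21.5·0.46] = 3037.32 + 867.26 = 3904.58.
Because errors are independent across components, Cov(Tᵢ,Tⱼ) = Cov(Xᵢ,Xⱼ); the off-diagonal part of the true-score variance is the same as above.
True-score variance = [0.6²·17²·0.56 + 1.9²·3.5²·0.70 + 2.5²·21.5²·0.90] + 867.26 = 2689.37 + 867.26 = 3556.63.
Reliability = 3556.63 / 3904.58 = 0.9109.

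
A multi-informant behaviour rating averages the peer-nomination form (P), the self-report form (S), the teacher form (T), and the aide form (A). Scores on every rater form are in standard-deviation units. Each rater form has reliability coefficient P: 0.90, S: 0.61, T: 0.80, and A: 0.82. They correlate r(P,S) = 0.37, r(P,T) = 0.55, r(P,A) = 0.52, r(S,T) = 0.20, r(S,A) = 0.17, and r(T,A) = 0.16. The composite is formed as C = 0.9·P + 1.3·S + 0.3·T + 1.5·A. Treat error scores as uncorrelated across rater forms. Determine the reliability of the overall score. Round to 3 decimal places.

0.861

Var(C) = 0.9² + 1.3² + 0.3² + 1.5² + 2·[1.17·0.37 + 0.27·0.55 + 1.35·0.52 + 0.39·0.20 + 1.95·0.17 + 0.45·0.16] = 4.84 + 3.5298 = 8.3698.
With uncorrelated errors the cross-covariances are all true-score covariance, so they carry over unchanged; only the diagonal terms shrink to ρᵢσᵢ².
True-score variance = [0.9²·0.90 + 1.3²·0.61 + 0.3²·0.80 + 1.5²·0.82] + 3.5298 = 3.6769 + 3.5298 = 7.2067.
Reliability = 7.2067 / 8.3698 = 0.861.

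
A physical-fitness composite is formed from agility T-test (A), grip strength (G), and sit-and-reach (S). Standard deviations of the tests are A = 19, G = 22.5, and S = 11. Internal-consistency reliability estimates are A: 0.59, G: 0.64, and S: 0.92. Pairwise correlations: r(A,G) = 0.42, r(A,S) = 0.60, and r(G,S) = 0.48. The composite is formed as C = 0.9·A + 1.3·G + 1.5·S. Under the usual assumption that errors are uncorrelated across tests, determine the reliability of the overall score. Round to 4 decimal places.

Var(C) = 0.9²·19² + 1.3²·22.5² + 1.5²·11² + 2·[1.17·19·22.5·0.42 + 1.35·19·11·0.60 + 1.95·22.5·11·0.48] = 1420.22 + 1222.05 = 2642.27.
Because errors are independent across components, Cov(Tᵢ,Tⱼ) = Cov(Xᵢ,Xⱼ); the off-diagonal part of the true-score variance is the same as above.
True-score variance = [0.9²·19²·0.59 + 1.3²·22.5²·0.64 + 1.5²·11²·0.92] + 1222.05 = 970.552 + 1222.05 = 2192.6.
Reliability = 2192.6 / 2642.27 = 0.8298.

0.8298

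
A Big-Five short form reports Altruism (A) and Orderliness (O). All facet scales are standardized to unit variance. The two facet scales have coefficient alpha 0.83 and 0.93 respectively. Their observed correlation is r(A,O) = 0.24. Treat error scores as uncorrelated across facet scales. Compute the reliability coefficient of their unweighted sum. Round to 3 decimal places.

Var(A+O) = 2 + 2·[0.24] = 2 + 0.48 = 2.48.
Because errors are independent across components, Cov(Tᵢ,Tⱼ) = Cov(Xᵢ,Xⱼ); the off-diagonal part of the true-score variance is the same as above.
True-score variance = [0.83 + 0.93] + 0.48 = 1.76 + 0.48 = 2.24.
Reliability = 2.24 / 2.48 = 0.903.

0.903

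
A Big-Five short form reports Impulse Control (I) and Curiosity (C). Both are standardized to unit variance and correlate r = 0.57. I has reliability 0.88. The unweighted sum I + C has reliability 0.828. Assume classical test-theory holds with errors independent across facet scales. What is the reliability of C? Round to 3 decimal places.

0.580

Var(I+C) = 2 + 2·0.57 = 3.140.
True-score variance = ρ_I + ρ_C + 2·0.57, so 0.828 = (0.88 + ρ_C + 1.14) / 3.140.
ρ_C = 0.828·3.140 − 0.88 − 1.14 = 0.580.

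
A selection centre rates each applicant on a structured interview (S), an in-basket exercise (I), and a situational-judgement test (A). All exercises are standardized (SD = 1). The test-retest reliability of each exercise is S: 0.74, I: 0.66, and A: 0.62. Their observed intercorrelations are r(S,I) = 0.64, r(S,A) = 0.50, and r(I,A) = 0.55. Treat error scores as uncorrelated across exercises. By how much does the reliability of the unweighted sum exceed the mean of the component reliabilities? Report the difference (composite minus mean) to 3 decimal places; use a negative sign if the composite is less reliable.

0.173

Var(sum) = 3 + 3.38 = 6.38; true-score variance = 2.02 + 3.38 = 5.4; composite reliability = 0.8464.
Mean component reliability = 0.6733.
Difference = 0.8464 − 0.6733 = 0.173.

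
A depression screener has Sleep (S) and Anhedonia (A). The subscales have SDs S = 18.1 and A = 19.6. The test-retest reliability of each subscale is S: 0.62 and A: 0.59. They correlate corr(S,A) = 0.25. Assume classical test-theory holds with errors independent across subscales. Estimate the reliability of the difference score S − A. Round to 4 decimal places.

0.4723

Var(S−A) = 18.1² + 19.6² − 2·18.1·19.6·0.25 = 711.77 − 177.38 = 534.39.
With uncorrelated errors the cross-covariances are all true-score covariance, so they carry over unchanged; only the diagonal terms shrink to ρᵢσᵢ².
True-score variance = [18.1²·0.62 + 19.6²·0.59] − 177.38 = 429.773 − 177.38 = 252.393.
Reliability = 252.393 / 534.39 = 0.4723.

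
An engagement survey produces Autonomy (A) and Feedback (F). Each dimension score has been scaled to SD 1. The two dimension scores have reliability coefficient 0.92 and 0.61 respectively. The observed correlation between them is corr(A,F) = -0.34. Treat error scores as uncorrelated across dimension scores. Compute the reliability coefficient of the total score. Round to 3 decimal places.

Var(A+F) = 2 + 2·[(-0.34)] = 2 − 0.68 = 1.32.
Because errors are independent across components, Cov(Tᵢ,Tⱼ) = Cov(Xᵢ,Xⱼ); the off-diagonal part of the true-score variance is the same as above.
True-score variance = [0.92 + 0.61] − 0.68 = 1.53 − 0.68 = 0.85.
Reliability = 0.85 / 1.32 = 0.644.

0.644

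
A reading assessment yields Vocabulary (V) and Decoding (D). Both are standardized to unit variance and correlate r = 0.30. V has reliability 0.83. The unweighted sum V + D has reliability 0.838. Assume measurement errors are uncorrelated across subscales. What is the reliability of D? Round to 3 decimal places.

Var(V+D) = 2 + 2·0.30 = 2.600.
True-score variance = ρ_V + ρ_D + 2·0.30, so 0.838 = (0.83 + ρ_D + 0.60) / 2.600.
ρ_D = 0.838·2.600 − 0.83 − 0.60 = 0.749.

0.749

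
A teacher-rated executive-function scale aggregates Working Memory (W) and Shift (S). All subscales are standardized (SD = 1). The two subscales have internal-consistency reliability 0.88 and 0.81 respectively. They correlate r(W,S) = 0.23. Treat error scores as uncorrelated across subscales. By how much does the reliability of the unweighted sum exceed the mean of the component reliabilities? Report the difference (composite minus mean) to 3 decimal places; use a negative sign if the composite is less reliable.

Var(sum) = 2 + 0.46 = 2.46; true-score variance = 1.69 + 0.46 = 2.15; composite reliability = 0.8740.
Mean component reliability = 0.8450.
Difference = 0.8740 − 0.8450 = 0.029.

0.029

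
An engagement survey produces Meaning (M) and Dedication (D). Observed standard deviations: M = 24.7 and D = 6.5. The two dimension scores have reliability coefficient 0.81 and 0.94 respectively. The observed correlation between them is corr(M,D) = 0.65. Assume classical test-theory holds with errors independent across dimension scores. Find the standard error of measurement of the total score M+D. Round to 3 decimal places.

10.884

Var(total) = 652.34 + 208.715 = 861.055.
True-score variance = 533.888 + 208.715 = 742.603, so reliability = 0.8624.
Error variance = 861.055 − 742.603 = 118.452; SEM = √118.452 = 10.884.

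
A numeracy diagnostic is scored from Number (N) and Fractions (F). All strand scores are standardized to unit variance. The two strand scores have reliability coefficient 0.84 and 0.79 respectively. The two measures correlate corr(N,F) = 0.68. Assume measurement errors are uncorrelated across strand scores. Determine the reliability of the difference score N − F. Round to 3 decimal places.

Var(N−F) = 1 + 1 − 2·0.68 = 2 − 1.36 = 0.64.
With uncorrelated errors the cross-covariances are all true-score covariance, so they carry over unchanged; only the diagonal terms shrink to ρᵢσᵢ².
True-score variance = [0.84 + 0.79] − 1.36 = 1.63 − 1.36 = 0.27.
Reliability = 0.27 / 0.64 = 0.422.

0.422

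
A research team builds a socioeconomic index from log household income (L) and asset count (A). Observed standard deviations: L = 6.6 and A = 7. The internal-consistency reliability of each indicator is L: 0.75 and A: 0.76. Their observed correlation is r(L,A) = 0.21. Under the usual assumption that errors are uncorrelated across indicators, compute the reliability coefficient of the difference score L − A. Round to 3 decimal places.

Var(L−A) = 6.6² + 7² − 2·6.6·7·0.21 = 92.56 − 19.404 = 73.156.
With uncorrelated errors the cross-covariances are all true-score covariance, so they carry over unchanged; only the diagonal terms shrink to ρᵢσᵢ².
True-score variance = [6.6²·0.75 + 7²·0.76] − 19.404 = 69.91 − 19.404 = 50.506.
Reliability = 50.506 / 73.156 = 0.690.

0.690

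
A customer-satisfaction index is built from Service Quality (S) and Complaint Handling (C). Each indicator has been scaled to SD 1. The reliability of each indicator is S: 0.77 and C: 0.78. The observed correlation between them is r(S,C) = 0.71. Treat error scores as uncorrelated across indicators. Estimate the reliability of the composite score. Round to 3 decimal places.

0.868

Var(S+C) = 2 + 2·[0.71] = 2 + 1.42 = 3.42.
With uncorrelated errors the cross-covariances are all true-score covariance, so they carry over unchanged; only the diagonal terms shrink to ρᵢσᵢ².
True-score variance = [0.77 + 0.78] + 1.42 = 1.55 + 1.42 = 2.97.
Reliability = 2.97 / 3.42 = 0.868.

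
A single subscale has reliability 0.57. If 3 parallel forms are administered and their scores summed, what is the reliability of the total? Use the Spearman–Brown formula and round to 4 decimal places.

0.7991

ρ_k = kρ / (1 + (k−1)ρ) = 3·0.57 / (1 + 2·0.57) = 1.710 / 2.140 = 0.7991.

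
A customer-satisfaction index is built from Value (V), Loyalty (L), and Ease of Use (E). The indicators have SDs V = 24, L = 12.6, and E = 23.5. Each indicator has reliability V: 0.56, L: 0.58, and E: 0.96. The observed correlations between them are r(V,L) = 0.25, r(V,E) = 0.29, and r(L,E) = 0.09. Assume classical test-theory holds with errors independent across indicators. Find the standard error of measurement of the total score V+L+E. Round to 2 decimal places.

18.50

Var(total) = 1287.01 + 531.618 = 1818.63.
True-score variance = 944.801 + 531.618 = 1476.42, so reliability = 0.8118.
Error variance = 1818.63 − 1476.42 = 342.209; SEM = √342.209 = 18.50.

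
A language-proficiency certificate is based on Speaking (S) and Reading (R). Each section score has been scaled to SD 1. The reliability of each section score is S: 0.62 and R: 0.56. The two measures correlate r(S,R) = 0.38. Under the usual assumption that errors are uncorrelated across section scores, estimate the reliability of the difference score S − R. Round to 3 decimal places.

0.339

Var(S−R) = 1 + 1 − 2·0.38 = 2 − 0.76 = 1.24.
Because errors are independent across components, Cov(Tᵢ,Tⱼ) = Cov(Xᵢ,Xⱼ); the off-diagonal part of the true-score variance is the same as above.
True-score variance = [0.62 + 0.56] − 0.76 = 1.18 − 0.76 = 0.42.
Reliability = 0.42 / 1.24 = 0.339.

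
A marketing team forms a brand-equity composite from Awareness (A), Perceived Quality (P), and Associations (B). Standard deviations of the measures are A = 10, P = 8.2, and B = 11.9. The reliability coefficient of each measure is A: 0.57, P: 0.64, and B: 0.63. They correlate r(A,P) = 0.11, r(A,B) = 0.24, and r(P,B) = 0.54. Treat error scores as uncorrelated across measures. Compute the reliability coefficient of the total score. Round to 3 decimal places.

0.756

Var(A+P+B) = 10² + 8.2² + 11.9² + 2·[10·8.2·0.11 + 10·11.9·0.24 + 8.2·11.9·0.54] = 308.85 + 180.546 = 489.396.
With uncorrelated errors the cross-covariances are all true-score covariance, so they carry over unchanged; only the diagonal terms shrink to ρᵢσᵢ².
True-score variance = [10²·0.57 + 8.2²·0.64 + 11.9²·0.63] + 180.546 = 189.248 + 180.546 = 369.794.
Reliability = 369.794 / 489.396 = 0.756.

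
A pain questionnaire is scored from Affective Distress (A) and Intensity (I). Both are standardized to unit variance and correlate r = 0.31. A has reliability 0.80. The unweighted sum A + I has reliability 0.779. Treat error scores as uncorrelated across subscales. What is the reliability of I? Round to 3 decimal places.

0.621

Var(A+I) = 2 + 2·0.31 = 2.620.
True-score variance = ρ_A + ρ_I + 2·0.31, so 0.779 = (0.80 + ρ_I + 0.62) / 2.620.
ρ_I = 0.779·2.620 − 0.80 − 0.62 = 0.621.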